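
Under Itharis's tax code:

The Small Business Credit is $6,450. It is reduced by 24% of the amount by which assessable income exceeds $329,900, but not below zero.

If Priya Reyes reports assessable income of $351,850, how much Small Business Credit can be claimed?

Small Business Credit: 24% of the $21,950 excess over $329,900 is $5,268; credit = $6,450 − $5,268 = $1,182.

$1,182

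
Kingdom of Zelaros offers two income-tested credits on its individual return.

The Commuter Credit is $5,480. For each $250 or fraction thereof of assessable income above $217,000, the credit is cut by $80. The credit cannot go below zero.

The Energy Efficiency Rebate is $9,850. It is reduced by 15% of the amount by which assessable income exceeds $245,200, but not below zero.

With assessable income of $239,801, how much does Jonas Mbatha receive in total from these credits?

Commuter Credit: income exceeds $217,000 by $22,801 → 92 increments × $80 = $7,360 ≥ base, so the credit is $0.
Energy Efficiency Rebate: $239,801 is at or below the $245,200 threshold, so the full $9,850 applies.
Total: $0 + $9,850 = $9,850.

$9,850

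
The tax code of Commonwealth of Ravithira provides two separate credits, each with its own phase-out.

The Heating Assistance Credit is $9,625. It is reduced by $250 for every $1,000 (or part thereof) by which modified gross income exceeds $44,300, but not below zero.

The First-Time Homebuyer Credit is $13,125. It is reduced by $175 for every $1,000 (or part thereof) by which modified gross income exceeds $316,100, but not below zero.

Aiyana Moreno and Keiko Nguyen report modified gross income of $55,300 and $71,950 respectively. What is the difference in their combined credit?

$4,250

Aiyana ($55,300): Heating Assistance Credit: income exceeds $44,300 by $11,000, which is 11 full-or-partial $1,000 increments; reduction = 11 × $250 = $2,750, leaving $6,875. First-Time Homebuyer Credit: $55,300 is at or below the $316,100 threshold, so the full $13,125 applies. total $6,875 + $13,125 = $20,000
Keiko ($71,950): Heating Assistance Credit: income exceeds $44,300 by $27,650, which is 28 full-or-partial $1,000 increments; reduction = 28 × $250 = $7,000, leaving $2,625. First-Time Homebuyer Credit: $71,950 is at or below the $316,100 threshold, so the full $13,125 applies. total $2,625 + $13,125 = $15,750
Difference: |$20,000 − $15,750| = $4,250.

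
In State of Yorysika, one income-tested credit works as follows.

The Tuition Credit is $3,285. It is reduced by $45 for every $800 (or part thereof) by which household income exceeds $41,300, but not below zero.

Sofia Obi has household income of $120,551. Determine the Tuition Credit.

$0

Tuition Credit: income exceeds $41,300 by $79,251 → 100 increments × $45 = $4,500 ≥ base, so the credit is $0.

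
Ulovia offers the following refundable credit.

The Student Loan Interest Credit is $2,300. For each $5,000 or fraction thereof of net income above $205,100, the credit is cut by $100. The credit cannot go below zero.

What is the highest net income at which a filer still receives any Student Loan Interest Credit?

After 22 increments the reduction is 22 × $100 = $2,200, leaving $100; one more increment wipes it out. Increment 22 ends at excess 22 × $5,000 = $110,000, so the highest qualifying income is $205,100 + $110,000 = $315,100.

$315,100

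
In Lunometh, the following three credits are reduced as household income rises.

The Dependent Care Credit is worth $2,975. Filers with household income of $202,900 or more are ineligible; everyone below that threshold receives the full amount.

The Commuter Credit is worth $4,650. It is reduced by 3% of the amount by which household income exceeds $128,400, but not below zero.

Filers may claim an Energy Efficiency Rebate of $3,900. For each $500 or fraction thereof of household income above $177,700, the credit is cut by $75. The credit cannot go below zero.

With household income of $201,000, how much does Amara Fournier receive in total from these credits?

$5,822

Dependent Care Credit: $201,000 is below the $202,900 cutoff, so the full $2,975 applies.
Commuter Credit: 3% of the $72,600 excess over $128,400 is $2,178; credit = $4,650 − $2,178 = $2,472.
Energy Efficiency Rebate: income exceeds $177,700 by $23,300, which is 47 full-or-partial $500 increments; reduction = 47 × $75 = $3,525, leaving $375.
Total: $2,975 + $2,472 + $375 = $5,822.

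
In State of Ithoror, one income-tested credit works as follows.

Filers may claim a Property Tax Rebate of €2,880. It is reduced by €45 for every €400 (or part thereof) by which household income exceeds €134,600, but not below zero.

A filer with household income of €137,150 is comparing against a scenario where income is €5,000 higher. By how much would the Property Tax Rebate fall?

At €137,150 — income exceeds €134,600 by €2,550, which is 7 full-or-partial €400 increments; reduction = 7 × €45 = €315, leaving €2,565.
At €142,150 — income exceeds €134,600 by €7,550, which is 19 full-or-partial €400 increments; reduction = 19 × €45 = €855, leaving €2,025.
Lost: €2,565 − €2,025 = €540.

€540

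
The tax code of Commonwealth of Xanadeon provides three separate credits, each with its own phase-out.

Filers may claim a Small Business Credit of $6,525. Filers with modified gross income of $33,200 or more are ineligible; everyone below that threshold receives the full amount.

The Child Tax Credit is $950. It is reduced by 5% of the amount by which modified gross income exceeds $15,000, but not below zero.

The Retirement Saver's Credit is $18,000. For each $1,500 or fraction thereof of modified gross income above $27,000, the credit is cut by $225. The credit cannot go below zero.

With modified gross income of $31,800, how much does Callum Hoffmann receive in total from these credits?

$23,735

Small Business Credit: $31,800 is below the $33,200 cutoff, so the full $6,525 applies.
Child Tax Credit: 5% of the $16,800 excess over $15,000 is $840; credit = $950 − $840 = $110.
Retirement Saver's Credit: income exceeds $27,000 by $4,800, which is 4 full-or-partial $1,500 increments; reduction = 4 × $225 = $900, leaving $17,100.
Total: $6,525 + $110 + $17,100 = $23,735.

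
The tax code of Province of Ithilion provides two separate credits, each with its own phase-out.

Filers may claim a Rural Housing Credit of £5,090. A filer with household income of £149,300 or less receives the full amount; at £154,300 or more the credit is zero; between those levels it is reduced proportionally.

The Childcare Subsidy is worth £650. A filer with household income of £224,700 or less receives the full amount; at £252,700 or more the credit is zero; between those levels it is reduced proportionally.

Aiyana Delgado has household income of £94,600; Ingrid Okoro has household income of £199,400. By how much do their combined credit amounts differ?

£5,090

Aiyana (£94,600): Rural Housing Credit: £94,600 is at or below the £149,300 threshold, so the full £5,090 applies. Childcare Subsidy: £94,600 is at or below the £224,700 threshold, so the full £650 applies. total £5,090 + £650 = £5,740
Ingrid (£199,400): Rural Housing Credit: £199,400 is at or above £154,300, so the credit is £0. Childcare Subsidy: £199,400 is at or below the £224,700 threshold, so the full £650 applies. total £0 + £650 = £650
Difference: |£5,740 − £650| = £5,090.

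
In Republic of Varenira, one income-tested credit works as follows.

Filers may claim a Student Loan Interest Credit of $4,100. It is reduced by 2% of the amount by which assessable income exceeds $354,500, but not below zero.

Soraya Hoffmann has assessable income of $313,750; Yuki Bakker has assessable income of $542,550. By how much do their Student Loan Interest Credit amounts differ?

$3,761

Soraya ($313,750): Student Loan Interest Credit: $313,750 is at or below the $354,500 threshold, so the full $4,100 applies.
Yuki ($542,550): Student Loan Interest Credit: 2% of the $188,050 excess over $354,500 is $3,761; credit = $4,100 − $3,761 = $339.
Difference: |$4,100 − $339| = $3,761.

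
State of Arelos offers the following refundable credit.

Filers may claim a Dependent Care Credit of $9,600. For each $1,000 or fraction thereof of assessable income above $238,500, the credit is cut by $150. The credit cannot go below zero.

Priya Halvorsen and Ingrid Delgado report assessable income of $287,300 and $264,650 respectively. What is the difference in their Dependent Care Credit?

Priya ($287,300): Dependent Care Credit: income exceeds $238,500 by $48,800, which is 49 full-or-partial $1,000 increments; reduction = 49 × $150 = $7,350, leaving $2,250.
Ingrid ($264,650): Dependent Care Credit: income exceeds $238,500 by $26,150, which is 27 full-or-partial $1,000 increments; reduction = 27 × $150 = $4,050, leaving $5,550.
Difference: |$2,250 − $5,550| = $3,300.

$3,300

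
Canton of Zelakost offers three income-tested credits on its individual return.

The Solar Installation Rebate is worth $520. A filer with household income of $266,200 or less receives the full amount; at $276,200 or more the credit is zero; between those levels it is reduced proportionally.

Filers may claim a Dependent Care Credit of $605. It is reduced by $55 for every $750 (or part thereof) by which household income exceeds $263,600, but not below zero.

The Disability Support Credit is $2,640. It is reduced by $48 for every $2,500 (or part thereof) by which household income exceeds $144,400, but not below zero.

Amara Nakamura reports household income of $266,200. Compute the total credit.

Solar Installation Rebate: $266,200 is at or below the $266,200 threshold, so the full $520 applies.
Dependent Care Credit: income exceeds $263,600 by $2,600, which is 4 full-or-partial $750 increments; reduction = 4 × $55 = $220, leaving $385.
Disability Support Credit: income exceeds $144,400 by $121,800, which is 49 full-or-partial $2,500 increments; reduction = 49 × $48 = $2,352, leaving $288.
Total: $520 + $385 + $288 = $1,193.

$1,193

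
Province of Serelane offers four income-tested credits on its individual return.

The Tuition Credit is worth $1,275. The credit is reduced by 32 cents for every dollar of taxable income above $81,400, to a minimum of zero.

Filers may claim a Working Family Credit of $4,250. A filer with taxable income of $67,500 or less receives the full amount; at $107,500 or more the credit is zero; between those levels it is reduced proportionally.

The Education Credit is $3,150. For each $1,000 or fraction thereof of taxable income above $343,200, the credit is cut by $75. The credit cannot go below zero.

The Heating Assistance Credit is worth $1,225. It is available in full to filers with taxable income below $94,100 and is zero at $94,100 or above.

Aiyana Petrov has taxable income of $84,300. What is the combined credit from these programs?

$7,187

Tuition Credit: 32% of the $2,900 excess over $81,400 is $928; credit = $1,275 − $928 = $347.
Working Family Credit: $84,300 is $16,800 into a $40,000 phase-out range, leaving 23,200/40,000 of the credit: $4,250 × 23,200/40,000 = $2,465.
Education Credit: $84,300 is at or below the $343,200 threshold, so the full $3,150 applies.
Heating Assistance Credit: $84,300 is below the $94,100 cutoff, so the full $1,225 applies.
Total: $347 + $2,465 + $3,150 + $1,225 = $7,187.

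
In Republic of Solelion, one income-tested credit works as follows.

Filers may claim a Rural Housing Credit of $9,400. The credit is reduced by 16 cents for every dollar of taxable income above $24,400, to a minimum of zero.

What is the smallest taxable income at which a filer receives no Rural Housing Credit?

The credit falls by 16% of each dollar above $24,400, so it reaches zero when the excess is $9,400 / 16% = $58,750: income = $24,400 + $58,750 = $83,150.

$83,150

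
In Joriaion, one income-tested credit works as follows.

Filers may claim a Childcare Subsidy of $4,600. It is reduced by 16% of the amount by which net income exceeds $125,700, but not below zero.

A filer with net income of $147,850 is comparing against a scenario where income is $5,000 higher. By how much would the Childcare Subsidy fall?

$800

At $147,850 — 16% of the $22,150 excess over $125,700 is $3,544; credit = $4,600 − $3,544 = $1,056.
At $152,850 — 16% of the $27,150 excess over $125,700 is $4,344; credit = $4,600 − $4,344 = $256.
Lost: $1,056 − $256 = $800.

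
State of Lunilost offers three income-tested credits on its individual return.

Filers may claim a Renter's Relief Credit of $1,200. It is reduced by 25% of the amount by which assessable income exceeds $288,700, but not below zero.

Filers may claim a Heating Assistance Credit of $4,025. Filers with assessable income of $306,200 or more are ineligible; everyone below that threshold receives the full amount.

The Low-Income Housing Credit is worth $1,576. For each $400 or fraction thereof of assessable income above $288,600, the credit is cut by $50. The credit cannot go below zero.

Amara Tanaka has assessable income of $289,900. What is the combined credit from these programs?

Renter's Relief Credit: 25% of the $1,200 excess over $288,700 is $300; credit = $1,200 − $300 = $900.
Heating Assistance Credit: $289,900 is below the $306,200 cutoff, so the full $4,025 applies.
Low-Income Housing Credit: income exceeds $288,600 by $1,300, which is 4 full-or-partial $400 increments; reduction = 4 × $50 = $200, leaving $1,376.
Total: $900 + $4,025 + $1,376 = $6,301.

$6,301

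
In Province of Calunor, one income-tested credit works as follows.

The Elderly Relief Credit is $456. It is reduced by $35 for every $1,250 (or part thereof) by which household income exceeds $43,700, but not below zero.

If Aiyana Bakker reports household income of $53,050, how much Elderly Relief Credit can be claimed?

$176

Elderly Relief Credit: income exceeds $43,700 by $9,350, which is 8 full-or-partial $1,250 increments; reduction = 8 × $35 = $280, leaving $176.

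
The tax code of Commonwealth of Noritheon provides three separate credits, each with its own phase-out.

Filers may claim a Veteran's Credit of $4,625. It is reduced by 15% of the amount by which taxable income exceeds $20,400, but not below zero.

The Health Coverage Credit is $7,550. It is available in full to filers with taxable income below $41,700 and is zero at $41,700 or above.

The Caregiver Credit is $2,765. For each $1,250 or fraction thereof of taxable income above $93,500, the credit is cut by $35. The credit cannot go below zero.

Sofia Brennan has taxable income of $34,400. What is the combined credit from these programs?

$12,840

Veteran's Credit: 15% of the $14,000 excess over $20,400 is $2,100; credit = $4,625 − $2,100 = $2,525.
Health Coverage Credit: $34,400 is below the $41,700 cutoff, so the full $7,550 applies.
Caregiver Credit: $34,400 is at or below the $93,500 threshold, so the full $2,765 applies.
Total: $2,525 + $7,550 + $2,765 = $12,840.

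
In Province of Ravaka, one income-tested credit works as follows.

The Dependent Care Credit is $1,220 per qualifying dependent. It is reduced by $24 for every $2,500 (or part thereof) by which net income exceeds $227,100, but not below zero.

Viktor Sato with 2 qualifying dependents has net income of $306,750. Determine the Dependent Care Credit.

$1,672

Dependent Care Credit: base = 2 × $1,220 = $2,440. income exceeds $227,100 by $79,650, which is 32 full-or-partial $2,500 increments; reduction = 32 × $24 = $768, leaving $1,672.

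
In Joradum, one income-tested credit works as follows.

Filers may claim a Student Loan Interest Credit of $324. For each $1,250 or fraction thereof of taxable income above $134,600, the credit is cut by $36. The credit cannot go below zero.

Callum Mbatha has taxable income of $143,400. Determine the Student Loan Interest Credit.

Student Loan Interest Credit: income exceeds $134,600 by $8,800, which is 8 full-or-partial $1,250 increments; reduction = 8 × $36 = $288, leaving $36.

$36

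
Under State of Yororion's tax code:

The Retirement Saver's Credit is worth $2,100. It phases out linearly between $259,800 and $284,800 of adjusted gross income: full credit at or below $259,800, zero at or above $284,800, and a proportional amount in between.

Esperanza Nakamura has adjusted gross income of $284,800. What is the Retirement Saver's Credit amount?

Retirement Saver's Credit: $284,800 is at or above $284,800, so the credit is $0.

$0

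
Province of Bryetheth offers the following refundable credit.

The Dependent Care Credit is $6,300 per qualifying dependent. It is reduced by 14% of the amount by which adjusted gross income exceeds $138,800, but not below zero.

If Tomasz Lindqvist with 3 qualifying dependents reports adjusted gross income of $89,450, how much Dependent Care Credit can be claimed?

Dependent Care Credit: base = 3 × $6,300 = $18,900. $89,450 is at or below the $138,800 threshold, so the full $18,900 applies.

$18,900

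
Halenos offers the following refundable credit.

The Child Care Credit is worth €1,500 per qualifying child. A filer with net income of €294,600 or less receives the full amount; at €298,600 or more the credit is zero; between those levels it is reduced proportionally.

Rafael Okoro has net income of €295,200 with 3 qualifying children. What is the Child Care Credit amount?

€3,825

Child Care Credit: base = 3 × €1,500 = €4,500. €295,200 is €600 into a €4,000 phase-out range, leaving 3,400/4,000 of the credit: €4,500 × 3,400/4,000 = €3,825.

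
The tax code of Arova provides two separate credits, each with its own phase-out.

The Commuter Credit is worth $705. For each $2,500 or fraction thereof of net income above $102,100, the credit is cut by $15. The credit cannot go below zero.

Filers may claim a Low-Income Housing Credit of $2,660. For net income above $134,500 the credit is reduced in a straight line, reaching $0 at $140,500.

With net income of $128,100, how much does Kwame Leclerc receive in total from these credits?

$3,200

Commuter Credit: income exceeds $102,100 by $26,000, which is 11 full-or-partial $2,500 increments; reduction = 11 × $15 = $165, leaving $540.
Low-Income Housing Credit: $128,100 is at or below the $134,500 threshold, so the full $2,660 applies.
Total: $540 + $2,660 = $3,200.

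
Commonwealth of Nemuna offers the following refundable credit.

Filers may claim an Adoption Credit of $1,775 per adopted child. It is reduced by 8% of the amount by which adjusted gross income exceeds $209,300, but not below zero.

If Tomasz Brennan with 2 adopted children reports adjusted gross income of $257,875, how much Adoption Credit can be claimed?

$0

Adoption Credit: base = 2 × $1,775 = $3,550. 8% of the $48,575 excess over $209,300 is $3,886 ≥ base, so the credit is $0.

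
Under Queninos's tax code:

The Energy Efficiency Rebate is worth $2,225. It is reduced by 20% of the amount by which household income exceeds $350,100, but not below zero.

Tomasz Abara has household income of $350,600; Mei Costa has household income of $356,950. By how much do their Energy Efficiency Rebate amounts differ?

Tomasz ($350,600): Energy Efficiency Rebate: 20% of the $500 excess over $350,100 is $100; credit = $2,225 − $100 = $2,125.
Mei ($356,950): Energy Efficiency Rebate: 20% of the $6,850 excess over $350,100 is $1,370; credit = $2,225 − $1,370 = $855.
Difference: |$2,125 − $855| = $1,270.

$1,270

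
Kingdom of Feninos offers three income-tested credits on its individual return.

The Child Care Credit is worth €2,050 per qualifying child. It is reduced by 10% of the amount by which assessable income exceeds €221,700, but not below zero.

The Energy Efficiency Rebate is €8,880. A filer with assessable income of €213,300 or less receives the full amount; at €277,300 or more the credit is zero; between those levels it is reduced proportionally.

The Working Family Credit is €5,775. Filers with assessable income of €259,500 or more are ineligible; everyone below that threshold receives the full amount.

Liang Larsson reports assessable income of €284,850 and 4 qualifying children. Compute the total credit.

€1,885

Child Care Credit: base = 4 × €2,050 = €8,200. 10% of the €63,150 excess over €221,700 is €6,315; credit = €8,200 − €6,315 = €1,885.
Energy Efficiency Rebate: €284,850 is at or above €277,300, so the credit is €0.
Working Family Credit: €284,850 meets or exceeds the €259,500 cutoff, so the credit is €0.
Total: €1,885 + €0 + €0 = €1,885.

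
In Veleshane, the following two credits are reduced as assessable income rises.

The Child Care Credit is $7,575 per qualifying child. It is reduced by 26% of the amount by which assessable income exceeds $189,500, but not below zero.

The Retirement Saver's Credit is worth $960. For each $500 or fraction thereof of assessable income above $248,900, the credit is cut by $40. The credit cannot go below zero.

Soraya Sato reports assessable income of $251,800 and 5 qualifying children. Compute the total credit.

Child Care Credit: base = 5 × $7,575 = $37,875. 26% of the $62,300 excess over $189,500 is $16,198; credit = $37,875 − $16,198 = $21,677.
Retirement Saver's Credit: income exceeds $248,900 by $2,900, which is 6 full-or-partial $500 increments; reduction = 6 × $40 = $240, leaving $720.
Total: $21,677 + $720 = $22,397.

$22,397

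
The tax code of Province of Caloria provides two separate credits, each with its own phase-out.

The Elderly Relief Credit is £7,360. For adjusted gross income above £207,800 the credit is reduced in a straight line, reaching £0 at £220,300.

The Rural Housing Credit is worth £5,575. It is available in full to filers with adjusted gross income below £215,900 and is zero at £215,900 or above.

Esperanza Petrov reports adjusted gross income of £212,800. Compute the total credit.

£9,991

Elderly Relief Credit: £212,800 is £5,000 into a £12,500 phase-out range, leaving 7,500/12,500 of the credit: £7,360 × 7,500/12,500 = £4,416.
Rural Housing Credit: £212,800 is below the £215,900 cutoff, so the full £5,575 applies.
Total: £4,416 + £5,575 = £9,991.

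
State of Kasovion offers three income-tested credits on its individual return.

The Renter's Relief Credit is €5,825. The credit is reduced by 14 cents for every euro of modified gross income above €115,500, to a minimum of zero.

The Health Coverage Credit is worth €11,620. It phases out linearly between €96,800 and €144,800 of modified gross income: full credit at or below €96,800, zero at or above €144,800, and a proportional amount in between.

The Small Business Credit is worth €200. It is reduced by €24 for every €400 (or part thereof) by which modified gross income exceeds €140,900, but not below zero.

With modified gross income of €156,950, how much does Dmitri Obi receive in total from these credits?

€22

Renter's Relief Credit: 14% of the €41,450 excess over €115,500 is €5,803; credit = €5,825 − €5,803 = €22.
Health Coverage Credit: €156,950 is at or above €144,800, so the credit is €0.
Small Business Credit: income exceeds €140,900 by €16,050 → 41 increments × €24 = €984 ≥ base, so the credit is €0.
Total: €22 + €0 + €0 = €22.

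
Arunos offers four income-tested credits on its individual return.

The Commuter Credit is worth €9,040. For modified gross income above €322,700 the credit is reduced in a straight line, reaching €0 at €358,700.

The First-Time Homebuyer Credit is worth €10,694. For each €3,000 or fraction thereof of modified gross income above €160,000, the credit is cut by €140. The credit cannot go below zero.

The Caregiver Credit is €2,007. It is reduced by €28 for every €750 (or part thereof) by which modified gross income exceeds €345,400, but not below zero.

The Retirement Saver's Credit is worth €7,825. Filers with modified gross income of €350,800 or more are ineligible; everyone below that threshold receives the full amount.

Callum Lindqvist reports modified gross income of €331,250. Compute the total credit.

Commuter Credit: €331,250 is €8,550 into a €36,000 phase-out range, leaving 27,450/36,000 of the credit: €9,040 × 27,450/36,000 = €6,893.
First-Time Homebuyer Credit: income exceeds €160,000 by €171,250, which is 58 full-or-partial €3,000 increments; reduction = 58 × €140 = €8,120, leaving €2,574.
Caregiver Credit: €331,250 is at or below the €345,400 threshold, so the full €2,007 applies.
Retirement Saver's Credit: €331,250 is below the €350,800 cutoff, so the full €7,825 applies.
Total: €6,893 + €2,574 + €2,007 + €7,825 = €19,299.

€19,299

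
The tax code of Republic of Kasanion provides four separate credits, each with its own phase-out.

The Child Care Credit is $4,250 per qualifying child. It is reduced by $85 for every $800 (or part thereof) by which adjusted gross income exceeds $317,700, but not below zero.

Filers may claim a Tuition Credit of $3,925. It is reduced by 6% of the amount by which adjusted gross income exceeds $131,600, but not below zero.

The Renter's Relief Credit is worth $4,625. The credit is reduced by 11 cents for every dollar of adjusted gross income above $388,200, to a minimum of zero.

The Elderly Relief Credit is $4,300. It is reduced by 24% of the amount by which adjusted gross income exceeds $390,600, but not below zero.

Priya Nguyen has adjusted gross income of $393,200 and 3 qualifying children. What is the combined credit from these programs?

$12,426

Child Care Credit: base = 3 × $4,250 = $12,750. income exceeds $317,700 by $75,500, which is 95 full-or-partial $800 increments; reduction = 95 × $85 = $8,075, leaving $4,675.
Tuition Credit: 6% of the $261,600 excess over $131,600 is $15,696 ≥ base, so the credit is $0.
Renter's Relief Credit: 11% of the $5,000 excess over $388,200 is $550; credit = $4,625 − $550 = $4,075.
Elderly Relief Credit: 24% of the $2,600 excess over $390,600 is $624; credit = $4,300 − $624 = $3,676.
Total: $4,675 + $0 + $4,075 + $3,676 = $12,426.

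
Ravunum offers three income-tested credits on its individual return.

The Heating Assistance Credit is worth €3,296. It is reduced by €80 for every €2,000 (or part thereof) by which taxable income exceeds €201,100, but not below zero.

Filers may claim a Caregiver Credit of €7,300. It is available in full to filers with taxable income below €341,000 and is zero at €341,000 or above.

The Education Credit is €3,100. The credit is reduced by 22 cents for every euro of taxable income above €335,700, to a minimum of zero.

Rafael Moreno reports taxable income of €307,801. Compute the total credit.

Heating Assistance Credit: income exceeds €201,100 by €106,701 → 54 increments × €80 = €4,320 ≥ base, so the credit is €0.
Caregiver Credit: €307,801 is below the €341,000 cutoff, so the full €7,300 applies.
Education Credit: €307,801 is at or below the €335,700 threshold, so the full €3,100 applies.
Total: €0 + €7,300 + €3,100 = €10,400.

€10,400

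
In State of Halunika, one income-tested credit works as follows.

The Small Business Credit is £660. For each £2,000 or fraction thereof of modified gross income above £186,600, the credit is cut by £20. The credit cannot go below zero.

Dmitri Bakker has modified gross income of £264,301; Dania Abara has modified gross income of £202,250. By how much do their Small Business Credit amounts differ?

£500

Dmitri (£264,301): Small Business Credit: income exceeds £186,600 by £77,701 → 39 increments × £20 = £780 ≥ base, so the credit is £0.
Dania (£202,250): Small Business Credit: income exceeds £186,600 by £15,650, which is 8 full-or-partial £2,000 increments; reduction = 8 × £20 = £160, leaving £500.
Difference: |£0 − £500| = £500.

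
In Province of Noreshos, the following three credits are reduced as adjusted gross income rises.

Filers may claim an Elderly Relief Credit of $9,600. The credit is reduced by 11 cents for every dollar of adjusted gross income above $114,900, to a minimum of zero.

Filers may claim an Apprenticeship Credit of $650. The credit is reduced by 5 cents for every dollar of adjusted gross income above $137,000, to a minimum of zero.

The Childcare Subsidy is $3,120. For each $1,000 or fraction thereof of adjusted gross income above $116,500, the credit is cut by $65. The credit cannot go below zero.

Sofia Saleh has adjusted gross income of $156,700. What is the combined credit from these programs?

Elderly Relief Credit: 11% of the $41,800 excess over $114,900 is $4,598; credit = $9,600 − $4,598 = $5,002.
Apprenticeship Credit: 5% of the $19,700 excess over $137,000 is $985 ≥ base, so the credit is $0.
Childcare Subsidy: income exceeds $116,500 by $40,200, which is 41 full-or-partial $1,000 increments; reduction = 41 × $65 = $2,665, leaving $455.
Total: $5,002 + $0 + $455 = $5,457.

$5,457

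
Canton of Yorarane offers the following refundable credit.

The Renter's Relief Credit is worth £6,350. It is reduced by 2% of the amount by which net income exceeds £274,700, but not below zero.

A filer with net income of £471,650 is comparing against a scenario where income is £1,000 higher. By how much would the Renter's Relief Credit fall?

At £471,650 — 2% of the £196,950 excess over £274,700 is £3,939; credit = £6,350 − £3,939 = £2,411.
At £472,650 — 2% of the £197,950 excess over £274,700 is £3,959; credit = £6,350 − £3,959 = £2,391.
Lost: £2,411 − £2,391 = £20.

£20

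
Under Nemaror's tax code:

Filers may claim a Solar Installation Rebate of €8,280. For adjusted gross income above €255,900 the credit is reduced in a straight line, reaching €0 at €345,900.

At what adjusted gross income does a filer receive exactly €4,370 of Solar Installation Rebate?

€298,400

€4,370 is 4,370/8,280 of the full €8,280, so 3,910/8,280 of the €90,000 range has been used: income = €255,900 + €90,000 × 3,910/8,280 = €298,400.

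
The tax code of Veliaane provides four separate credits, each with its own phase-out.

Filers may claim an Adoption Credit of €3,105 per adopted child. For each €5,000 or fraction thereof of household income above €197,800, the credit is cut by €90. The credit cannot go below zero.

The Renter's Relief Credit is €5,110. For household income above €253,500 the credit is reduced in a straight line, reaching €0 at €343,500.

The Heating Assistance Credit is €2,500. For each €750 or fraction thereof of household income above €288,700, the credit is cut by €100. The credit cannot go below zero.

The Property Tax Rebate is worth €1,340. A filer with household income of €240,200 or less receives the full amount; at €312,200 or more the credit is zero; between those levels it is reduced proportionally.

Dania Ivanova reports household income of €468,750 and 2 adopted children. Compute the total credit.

€1,260

Adoption Credit: base = 2 × €3,105 = €6,210. income exceeds €197,800 by €270,950, which is 55 full-or-partial €5,000 increments; reduction = 55 × €90 = €4,950, leaving €1,260.
Renter's Relief Credit: €468,750 is at or above €343,500, so the credit is €0.
Heating Assistance Credit: income exceeds €288,700 by €180,050 → 241 increments × €100 = €24,100 ≥ base, so the credit is €0.
Property Tax Rebate: €468,750 is at or above €312,200, so the credit is €0.
Total: €1,260 + €0 + €0 + €0 = €1,260.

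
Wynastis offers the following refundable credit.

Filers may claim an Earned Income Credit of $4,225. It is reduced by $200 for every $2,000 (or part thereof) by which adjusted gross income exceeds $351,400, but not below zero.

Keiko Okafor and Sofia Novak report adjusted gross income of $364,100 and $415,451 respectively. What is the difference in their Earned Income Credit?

$2,825

Keiko ($364,100): Earned Income Credit: income exceeds $351,400 by $12,700, which is 7 full-or-partial $2,000 increments; reduction = 7 × $200 = $1,400, leaving $2,825.
Sofia ($415,451): Earned Income Credit: income exceeds $351,400 by $64,051 → 33 increments × $200 = $6,600 ≥ base, so the credit is $0.
Difference: |$2,825 − $0| = $2,825.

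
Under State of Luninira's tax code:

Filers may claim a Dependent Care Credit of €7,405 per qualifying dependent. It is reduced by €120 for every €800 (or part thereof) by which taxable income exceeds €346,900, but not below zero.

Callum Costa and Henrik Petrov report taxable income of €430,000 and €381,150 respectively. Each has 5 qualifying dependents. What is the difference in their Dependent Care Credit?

€7,320

Callum (€430,000): Dependent Care Credit: base = 5 × €7,405 = €37,025. income exceeds €346,900 by €83,100, which is 104 full-or-partial €800 increments; reduction = 104 × €120 = €12,480, leaving €24,545.
Henrik (€381,150): Dependent Care Credit: base = 5 × €7,405 = €37,025. income exceeds €346,900 by €34,250, which is 43 full-or-partial €800 increments; reduction = 43 × €120 = €5,160, leaving €31,865.
Difference: |€24,545 − €31,865| = €7,320.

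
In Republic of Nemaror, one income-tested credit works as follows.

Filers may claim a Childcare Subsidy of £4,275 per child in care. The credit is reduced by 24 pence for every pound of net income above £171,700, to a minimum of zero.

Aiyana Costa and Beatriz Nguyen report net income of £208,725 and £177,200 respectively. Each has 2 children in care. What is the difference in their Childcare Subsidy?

Aiyana (£208,725): Childcare Subsidy: base = 2 × £4,275 = £8,550. 24% of the £37,025 excess over £171,700 is £8,886 ≥ base, so the credit is £0.
Beatriz (£177,200): Childcare Subsidy: base = 2 × £4,275 = £8,550. 24% of the £5,500 excess over £171,700 is £1,320; credit = £8,550 − £1,320 = £7,230.
Difference: |£0 − £7,230| = £7,230.

£7,230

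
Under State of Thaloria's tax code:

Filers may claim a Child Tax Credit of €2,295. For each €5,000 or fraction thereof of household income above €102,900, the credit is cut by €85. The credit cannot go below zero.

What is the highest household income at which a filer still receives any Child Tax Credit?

After 26 increments the reduction is 26 × €85 = €2,210, leaving €85; one more increment wipes it out. Increment 26 ends at excess 26 × €5,000 = €130,000, so the highest qualifying income is €102,900 + €130,000 = €232,900.

€232,900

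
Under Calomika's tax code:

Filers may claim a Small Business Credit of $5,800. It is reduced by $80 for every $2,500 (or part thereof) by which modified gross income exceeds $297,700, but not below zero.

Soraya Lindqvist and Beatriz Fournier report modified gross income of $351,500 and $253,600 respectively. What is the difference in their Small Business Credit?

Soraya ($351,500): Small Business Credit: income exceeds $297,700 by $53,800, which is 22 full-or-partial $2,500 increments; reduction = 22 × $80 = $1,760, leaving $4,040.
Beatriz ($253,600): Small Business Credit: $253,600 is at or below the $297,700 threshold, so the full $5,800 applies.
Difference: |$4,040 − $5,800| = $1,760.

$1,760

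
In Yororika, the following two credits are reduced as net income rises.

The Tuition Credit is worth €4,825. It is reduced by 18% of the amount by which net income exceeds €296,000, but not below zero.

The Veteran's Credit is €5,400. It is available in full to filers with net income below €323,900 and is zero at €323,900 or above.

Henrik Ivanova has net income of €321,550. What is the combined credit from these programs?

Tuition Credit: 18% of the €25,550 excess over €296,000 is €4,599; credit = €4,825 − €4,599 = €226.
Veteran's Credit: €321,550 is below the €323,900 cutoff, so the full €5,400 applies.
Total: €226 + €5,400 = €5,626.

€5,626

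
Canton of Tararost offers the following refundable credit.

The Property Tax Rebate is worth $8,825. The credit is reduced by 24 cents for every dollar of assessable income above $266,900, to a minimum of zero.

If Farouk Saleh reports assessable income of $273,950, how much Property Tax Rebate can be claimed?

$7,133

Property Tax Rebate: 24% of the $7,050 excess over $266,900 is $1,692; credit = $8,825 − $1,692 = $7,133.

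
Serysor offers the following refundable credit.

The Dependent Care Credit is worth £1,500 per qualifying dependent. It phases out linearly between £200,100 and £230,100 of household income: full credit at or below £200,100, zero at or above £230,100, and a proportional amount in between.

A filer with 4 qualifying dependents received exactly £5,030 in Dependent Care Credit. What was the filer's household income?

£204,950

Full credit = 4 × £1,500 = £6,000.
£5,030 is 5,030/6,000 of the full £6,000, so 970/6,000 of the £30,000 range has been used: income = £200,100 + £30,000 × 970/6,000 = £204,950.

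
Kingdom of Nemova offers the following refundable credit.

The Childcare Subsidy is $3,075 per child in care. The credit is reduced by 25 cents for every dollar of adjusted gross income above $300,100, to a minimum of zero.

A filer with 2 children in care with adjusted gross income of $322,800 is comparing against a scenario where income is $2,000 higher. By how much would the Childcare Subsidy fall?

At $322,800 — base = 2 × $3,075 = $6,150. 25% of the $22,700 excess over $300,100 is $5,675; credit = $6,150 − $5,675 = $475.
At $324,800 — base = 2 × $3,075 = $6,150. 25% of the $24,700 excess over $300,100 is $6,175 ≥ base, so the credit is $0.
Lost: $475 − $0 = $475.

$475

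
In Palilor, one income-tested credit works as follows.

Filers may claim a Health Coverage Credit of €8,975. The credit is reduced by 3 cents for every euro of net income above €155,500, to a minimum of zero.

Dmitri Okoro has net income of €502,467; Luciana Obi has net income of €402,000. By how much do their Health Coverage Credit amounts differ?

€1,580

Dmitri (€502,467): Health Coverage Credit: 3% of the €346,967 excess over €155,500 is €10,409.01 ≥ base, so the credit is €0.
Luciana (€402,000): Health Coverage Credit: 3% of the €246,500 excess over €155,500 is €7,395; credit = €8,975 − €7,395 = €1,580.
Difference: |€0 − €1,580| = €1,580.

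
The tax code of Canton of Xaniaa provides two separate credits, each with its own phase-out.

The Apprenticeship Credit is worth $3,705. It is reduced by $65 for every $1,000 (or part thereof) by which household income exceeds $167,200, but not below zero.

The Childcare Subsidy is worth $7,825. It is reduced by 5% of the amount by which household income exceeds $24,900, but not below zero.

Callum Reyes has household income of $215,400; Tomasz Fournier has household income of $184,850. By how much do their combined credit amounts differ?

$2,015

Callum ($215,400): Apprenticeship Credit: income exceeds $167,200 by $48,200, which is 49 full-or-partial $1,000 increments; reduction = 49 × $65 = $3,185, leaving $520. Childcare Subsidy: 5% of the $190,500 excess over $24,900 is $9,525 ≥ base, so the credit is $0. total $520 + $0 = $520
Tomasz ($184,850): Apprenticeship Credit: income exceeds $167,200 by $17,650, which is 18 full-or-partial $1,000 increments; reduction = 18 × $65 = $1,170, leaving $2,535. Childcare Subsidy: 5% of the $159,950 excess over $24,900 is $7,997.50 ≥ base, so the credit is $0. total $2,535 + $0 = $2,535
Difference: |$520 − $2,535| = $2,015.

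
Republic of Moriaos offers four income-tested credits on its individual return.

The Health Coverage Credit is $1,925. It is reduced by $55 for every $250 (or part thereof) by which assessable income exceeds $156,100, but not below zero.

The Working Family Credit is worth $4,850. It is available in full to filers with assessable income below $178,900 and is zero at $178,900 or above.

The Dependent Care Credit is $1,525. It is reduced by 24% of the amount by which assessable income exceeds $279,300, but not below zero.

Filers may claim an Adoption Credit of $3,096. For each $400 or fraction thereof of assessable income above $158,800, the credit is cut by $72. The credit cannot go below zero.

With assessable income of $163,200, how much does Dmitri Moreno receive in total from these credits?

$9,009

Health Coverage Credit: income exceeds $156,100 by $7,100, which is 29 full-or-partial $250 increments; reduction = 29 × $55 = $1,595, leaving $330.
Working Family Credit: $163,200 is below the $178,900 cutoff, so the full $4,850 applies.
Dependent Care Credit: $163,200 is at or below the $279,300 threshold, so the full $1,525 applies.
Adoption Credit: income exceeds $158,800 by $4,400, which is 11 full-or-partial $400 increments; reduction = 11 × $72 = $792, leaving $2,304.
Total: $330 + $4,850 + $1,525 + $2,304 = $9,009.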